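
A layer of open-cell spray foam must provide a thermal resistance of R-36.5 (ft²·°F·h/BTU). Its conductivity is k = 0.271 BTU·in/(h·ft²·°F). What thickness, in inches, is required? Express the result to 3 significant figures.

9.89 in

L = R × k = 36.5 × 0.271 = 9.892 in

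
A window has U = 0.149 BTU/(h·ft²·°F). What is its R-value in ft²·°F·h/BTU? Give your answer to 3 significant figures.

6.71 ft²·°F·h/BTU

R = 1/U = 1/0.149 = 6.711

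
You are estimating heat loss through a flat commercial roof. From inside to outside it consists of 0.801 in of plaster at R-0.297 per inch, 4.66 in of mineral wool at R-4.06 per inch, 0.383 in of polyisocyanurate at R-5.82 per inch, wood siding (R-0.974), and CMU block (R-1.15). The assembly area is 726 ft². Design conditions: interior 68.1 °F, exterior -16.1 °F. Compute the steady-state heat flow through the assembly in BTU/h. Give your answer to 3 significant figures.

0.801 × 0.297 = 0.2379
4.66 × 4.06 = 18.92
0.383 × 5.82 = 2.229
R_total = 0.2379 + 18.92 + 2.229 + 0.974 + 1.15 = 23.51 ft²·°F·h/BTU
Q = A·ΔT/R = 726 × (68.1 − (-16.1)) / 23.51 = 2600 BTU/h

2600 BTU/h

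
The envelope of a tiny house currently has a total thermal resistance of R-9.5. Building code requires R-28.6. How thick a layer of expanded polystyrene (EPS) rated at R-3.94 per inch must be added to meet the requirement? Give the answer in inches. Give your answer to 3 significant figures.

ΔR = 28.6 − 9.5 = 19.1 ft²·°F·h/BTU
L = ΔR / (R/in) = 19.1/3.94 = 4.848 in

4.85 in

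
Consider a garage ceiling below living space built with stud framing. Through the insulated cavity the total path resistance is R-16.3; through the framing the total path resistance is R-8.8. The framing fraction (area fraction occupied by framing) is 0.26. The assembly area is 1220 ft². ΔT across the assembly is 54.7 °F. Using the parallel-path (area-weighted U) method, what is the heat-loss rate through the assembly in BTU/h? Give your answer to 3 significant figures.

5000 BTU/h

U_eff = 0.74/16.3 + 0.26/8.8 = 0.0454 + 0.02955 = 0.07494
R_eff = 1/U_eff = 13.34 ft²·°F·h/BTU
Q = 1220 × 54.7 / 13.34 = 5001 BTU/h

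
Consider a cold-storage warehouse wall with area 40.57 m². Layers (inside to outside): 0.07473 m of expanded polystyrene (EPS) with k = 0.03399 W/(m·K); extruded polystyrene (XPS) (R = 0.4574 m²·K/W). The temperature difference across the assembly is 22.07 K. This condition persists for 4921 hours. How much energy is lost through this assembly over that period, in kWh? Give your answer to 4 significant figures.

0.07473/0.03399 = 2.1986
R_total = 2.1986 + 0.4574 = 2.656 m²·K/W
Q = 40.57 × 22.07 / 2.656 = 337.12 W
E = 337.12 W × 4921 h / 1000 = 1659 kWh

1659 kWh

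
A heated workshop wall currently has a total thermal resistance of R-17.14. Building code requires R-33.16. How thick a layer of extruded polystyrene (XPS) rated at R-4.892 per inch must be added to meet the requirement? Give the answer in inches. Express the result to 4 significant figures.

ΔR = 33.16 − 17.14 = 16.02 ft²·°F·h/BTU
L = ΔR / (R/in) = 16.02/4.892 = 3.2747 in

3.275 in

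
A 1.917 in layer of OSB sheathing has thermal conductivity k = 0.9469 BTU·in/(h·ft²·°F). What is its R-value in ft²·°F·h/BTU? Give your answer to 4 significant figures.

R = L/k = 1.917/0.9469 = 2.0245 ft²·°F·h/BTU

2.025 ft²·°F·h/BTU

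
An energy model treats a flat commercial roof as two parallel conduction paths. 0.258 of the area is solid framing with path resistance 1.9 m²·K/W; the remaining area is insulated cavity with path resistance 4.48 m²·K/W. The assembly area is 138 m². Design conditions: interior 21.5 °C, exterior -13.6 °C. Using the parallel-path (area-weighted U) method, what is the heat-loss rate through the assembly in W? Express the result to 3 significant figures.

1460 W

U_eff = 0.742/4.48 + 0.258/1.9 = 0.1656 + 0.1358 = 0.3014
R_eff = 1/U_eff = 3.318 m²·K/W
Q = 138 × (21.5 − (-13.6)) / 3.318 = 1460 W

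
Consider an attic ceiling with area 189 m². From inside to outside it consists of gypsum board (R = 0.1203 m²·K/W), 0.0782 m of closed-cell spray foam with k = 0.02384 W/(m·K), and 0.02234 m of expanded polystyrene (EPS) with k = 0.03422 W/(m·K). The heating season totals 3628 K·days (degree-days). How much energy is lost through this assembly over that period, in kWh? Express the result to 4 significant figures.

4060 kWh

0.0782/0.02384 = 3.2802
0.02234/0.03422 = 0.65283
R_total = 0.1203 + 3.2802 + 0.65283 = 4.0533 m²·K/W
E = A × HDD × 24 / R / 1000 = 189 × 3628 × 24 / 4.0533 / 1000 = 4060 kWh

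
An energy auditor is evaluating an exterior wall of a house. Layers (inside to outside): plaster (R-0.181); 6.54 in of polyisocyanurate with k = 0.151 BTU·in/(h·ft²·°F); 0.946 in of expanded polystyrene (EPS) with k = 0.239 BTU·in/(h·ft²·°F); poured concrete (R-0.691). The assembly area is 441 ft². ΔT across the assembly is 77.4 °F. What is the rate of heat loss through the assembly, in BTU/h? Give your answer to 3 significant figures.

709 BTU/h

6.54/0.151 = 43.31
0.946/0.239 = 3.958
R_total = 0.181 + 43.31 + 3.958 + 0.691 = 48.14 ft²·°F·h/BTU
Q = A·ΔT/R = 441 × 77.4 / 48.14 = 709 BTU/h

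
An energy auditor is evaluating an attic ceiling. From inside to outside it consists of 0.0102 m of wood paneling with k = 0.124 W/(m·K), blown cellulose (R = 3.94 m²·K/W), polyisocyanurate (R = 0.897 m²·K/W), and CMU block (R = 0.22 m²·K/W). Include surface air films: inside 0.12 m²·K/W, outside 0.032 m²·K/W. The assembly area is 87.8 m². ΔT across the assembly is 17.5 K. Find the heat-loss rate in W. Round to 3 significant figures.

290 W

0.0102/0.124 = 0.08226
R_total = 0.12 + 0.08226 + 3.94 + 0.897 + 0.22 + 0.032 = 5.291 m²·K/W
Q = A·ΔT/R = 87.8 × 17.5 / 5.291 = 290.4 W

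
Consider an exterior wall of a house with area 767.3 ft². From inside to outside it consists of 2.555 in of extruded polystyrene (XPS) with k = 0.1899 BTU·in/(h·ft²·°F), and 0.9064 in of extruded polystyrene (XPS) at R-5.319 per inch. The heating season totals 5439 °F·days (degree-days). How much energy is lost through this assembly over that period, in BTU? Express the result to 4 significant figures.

2.555/0.1899 = 13.454
0.9064 × 5.319 = 4.8211
R_total = 13.454 + 4.8211 = 18.276 ft²·°F·h/BTU
E = A × HDD × 24 / R = 767.3 × 5439 × 24 / 18.276 = 5480500 BTU

5481000 BTU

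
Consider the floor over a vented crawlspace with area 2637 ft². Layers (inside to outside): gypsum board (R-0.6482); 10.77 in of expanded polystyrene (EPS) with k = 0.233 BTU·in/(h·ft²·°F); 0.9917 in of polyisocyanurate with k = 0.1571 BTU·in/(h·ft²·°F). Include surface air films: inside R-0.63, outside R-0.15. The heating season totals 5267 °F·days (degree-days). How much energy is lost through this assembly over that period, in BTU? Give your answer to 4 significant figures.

10.77/0.233 = 46.223
0.9917/0.1571 = 6.3125
R_total = 0.63 + 0.6482 + 46.223 + 6.3125 + 0.15 = 53.964 ft²·°F·h/BTU
E = A × HDD × 24 / R = 2637 × 5267 × 24 / 53.964 = 6177100 BTU

6177000 BTU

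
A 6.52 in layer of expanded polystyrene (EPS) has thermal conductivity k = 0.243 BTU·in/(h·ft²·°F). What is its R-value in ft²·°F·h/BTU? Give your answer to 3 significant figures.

R = L/k = 6.52/0.243 = 26.83 ft²·°F·h/BTU

26.8 ft²·°F·h/BTU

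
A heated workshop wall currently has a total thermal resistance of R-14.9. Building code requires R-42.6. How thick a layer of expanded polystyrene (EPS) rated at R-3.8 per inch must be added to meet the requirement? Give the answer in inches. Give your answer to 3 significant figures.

ΔR = 42.6 − 14.9 = 27.7 ft²·°F·h/BTU
L = ΔR / (R/in) = 27.7/3.8 = 7.289 in

7.29 in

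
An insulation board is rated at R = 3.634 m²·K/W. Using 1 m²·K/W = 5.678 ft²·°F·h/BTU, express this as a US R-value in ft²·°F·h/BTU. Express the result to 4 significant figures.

R_US = 3.634 × 5.678 = 20.634

20.63 ft²·°F·h/BTU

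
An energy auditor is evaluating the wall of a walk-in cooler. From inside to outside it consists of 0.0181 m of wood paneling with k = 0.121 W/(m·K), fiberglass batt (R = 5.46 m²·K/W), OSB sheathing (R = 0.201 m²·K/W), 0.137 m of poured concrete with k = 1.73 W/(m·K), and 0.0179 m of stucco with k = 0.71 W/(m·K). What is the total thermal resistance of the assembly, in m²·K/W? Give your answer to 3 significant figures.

5.91 m²·K/W

0.0181/0.121 = 0.1496
0.137/1.73 = 0.07919
0.0179/0.71 = 0.02521
R_total = 0.1496 + 5.46 + 0.201 + 0.07919 + 0.02521 = 5.915 m²·K/W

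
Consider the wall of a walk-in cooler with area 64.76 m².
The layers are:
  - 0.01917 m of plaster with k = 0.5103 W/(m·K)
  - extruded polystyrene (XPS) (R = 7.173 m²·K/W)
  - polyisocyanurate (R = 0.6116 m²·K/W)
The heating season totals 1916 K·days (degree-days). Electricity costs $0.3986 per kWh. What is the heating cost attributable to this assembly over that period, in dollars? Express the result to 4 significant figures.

151.7 dollars

0.01917/0.5103 = 0.037566
R_total = 0.037566 + 7.173 + 0.6116 = 7.8222 m²·K/W
E = A × HDD × 24 / R / 1000 = 64.76 × 1916 × 24 / 7.8222 / 1000 = 380.7 kWh
Cost = 380.7 × 0.3986 = $151.75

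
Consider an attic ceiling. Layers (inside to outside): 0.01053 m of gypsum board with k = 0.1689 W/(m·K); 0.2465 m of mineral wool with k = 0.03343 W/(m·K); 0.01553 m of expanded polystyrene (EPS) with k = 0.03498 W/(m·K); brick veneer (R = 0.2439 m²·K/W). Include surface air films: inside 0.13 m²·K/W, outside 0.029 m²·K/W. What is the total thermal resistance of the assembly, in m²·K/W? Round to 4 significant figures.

0.01053/0.1689 = 0.062345
0.2465/0.03343 = 7.3736
0.01553/0.03498 = 0.44397
R_total = 0.13 + 0.062345 + 7.3736 + 0.44397 + 0.2439 + 0.029 = 8.2828 m²·K/W

8.283 m²·K/W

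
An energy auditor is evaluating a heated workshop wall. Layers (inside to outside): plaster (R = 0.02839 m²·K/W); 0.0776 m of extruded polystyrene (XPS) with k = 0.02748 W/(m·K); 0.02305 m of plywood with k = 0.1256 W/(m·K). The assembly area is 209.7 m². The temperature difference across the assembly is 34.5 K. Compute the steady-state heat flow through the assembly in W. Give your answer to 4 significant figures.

2383 W

0.0776/0.02748 = 2.8239
0.02305/0.1256 = 0.18352
R_total = 0.02839 + 2.8239 + 0.18352 = 3.0358 m²·K/W
Q = A·ΔT/R = 209.7 × 34.5 / 3.0358 = 2383.1 W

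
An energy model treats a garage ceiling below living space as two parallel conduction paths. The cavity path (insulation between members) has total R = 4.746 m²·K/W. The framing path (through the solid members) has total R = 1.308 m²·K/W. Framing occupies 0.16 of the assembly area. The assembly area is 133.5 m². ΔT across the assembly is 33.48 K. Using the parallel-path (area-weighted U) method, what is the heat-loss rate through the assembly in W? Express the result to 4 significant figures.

1338 W

U_eff = 0.84/4.746 + 0.16/1.308 = 0.17699 + 0.12232 = 0.29932
R_eff = 1/U_eff = 3.341 m²·K/W
Q = 133.5 × 33.48 / 3.341 = 1337.8 W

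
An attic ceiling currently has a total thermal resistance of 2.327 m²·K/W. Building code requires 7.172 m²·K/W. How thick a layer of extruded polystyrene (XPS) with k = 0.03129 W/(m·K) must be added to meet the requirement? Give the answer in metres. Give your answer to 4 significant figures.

0.1516 m

ΔR = 7.172 − 2.327 = 4.845 m²·K/W
L = ΔR × k = 4.845 × 0.03129 = 0.1516 m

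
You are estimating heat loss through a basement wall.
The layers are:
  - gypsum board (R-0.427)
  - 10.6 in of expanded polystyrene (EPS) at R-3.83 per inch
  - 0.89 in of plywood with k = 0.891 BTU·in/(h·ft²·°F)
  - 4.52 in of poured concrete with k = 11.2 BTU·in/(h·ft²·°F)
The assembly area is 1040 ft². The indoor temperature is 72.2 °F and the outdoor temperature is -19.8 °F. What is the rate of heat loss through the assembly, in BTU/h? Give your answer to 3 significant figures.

2260 BTU/h

10.6 × 3.83 = 40.6
0.89/0.891 = 0.9989
4.52/11.2 = 0.4036
R_total = 0.427 + 40.6 + 0.9989 + 0.4036 = 42.43 ft²·°F·h/BTU
Q = A·ΔT/R = 1040 × (72.2 − (-19.8)) / 42.43 = 2255 BTU/h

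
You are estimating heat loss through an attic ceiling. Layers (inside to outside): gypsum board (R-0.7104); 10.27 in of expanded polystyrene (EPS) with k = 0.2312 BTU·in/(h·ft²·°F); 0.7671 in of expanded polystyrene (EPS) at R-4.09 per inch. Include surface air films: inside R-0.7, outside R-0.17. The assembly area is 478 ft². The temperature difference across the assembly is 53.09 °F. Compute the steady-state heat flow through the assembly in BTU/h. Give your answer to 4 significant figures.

516.4 BTU/h

10.27/0.2312 = 44.42
0.7671 × 4.09 = 3.1374
R_total = 0.7 + 0.7104 + 44.42 + 3.1374 + 0.17 = 49.138 ft²·°F·h/BTU
Q = A·ΔT/R = 478 × 53.09 / 49.138 = 516.44 BTU/h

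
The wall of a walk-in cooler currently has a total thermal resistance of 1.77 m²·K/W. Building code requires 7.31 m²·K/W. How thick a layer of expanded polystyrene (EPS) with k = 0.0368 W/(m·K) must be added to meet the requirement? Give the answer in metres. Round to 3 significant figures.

0.204 m

ΔR = 7.31 − 1.77 = 5.54 m²·K/W
L = ΔR × k = 5.54 × 0.0368 = 0.2039 m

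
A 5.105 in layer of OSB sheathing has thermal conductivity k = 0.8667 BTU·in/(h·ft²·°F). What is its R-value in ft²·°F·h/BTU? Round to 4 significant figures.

R = L/k = 5.105/0.8667 = 5.8902 ft²·°F·h/BTU

5.890 ft²·°F·h/BTU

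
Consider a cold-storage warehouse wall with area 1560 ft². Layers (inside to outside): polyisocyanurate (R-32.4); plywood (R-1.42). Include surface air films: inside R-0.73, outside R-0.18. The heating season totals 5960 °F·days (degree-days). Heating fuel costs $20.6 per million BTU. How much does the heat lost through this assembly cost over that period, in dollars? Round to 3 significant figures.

132 dollars

R_total = 0.73 + 32.4 + 1.42 + 0.18 = 34.73 ft²·°F·h/BTU
E = A × HDD × 24 / R = 1560 × 5960 × 24 / 34.73 = 6425000 BTU
Cost = 6425000/10⁶ × 20.6 = $132.4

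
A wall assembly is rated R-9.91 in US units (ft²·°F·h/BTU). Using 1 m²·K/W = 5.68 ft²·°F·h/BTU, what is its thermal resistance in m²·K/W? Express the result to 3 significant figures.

R_SI = 9.91/5.68 = 1.745

1.74 m²·K/W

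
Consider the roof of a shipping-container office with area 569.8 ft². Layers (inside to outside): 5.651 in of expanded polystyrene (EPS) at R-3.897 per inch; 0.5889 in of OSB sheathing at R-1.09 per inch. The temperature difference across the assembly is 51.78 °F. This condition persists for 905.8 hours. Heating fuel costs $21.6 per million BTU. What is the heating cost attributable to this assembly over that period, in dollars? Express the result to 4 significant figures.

5.651 × 3.897 = 22.022
0.5889 × 1.09 = 0.6419
R_total = 22.022 + 0.6419 = 22.664 ft²·°F·h/BTU
Q = 569.8 × 51.78 / 22.664 = 1301.8 BTU/h
E = 1301.8 × 905.8 = 1179200 BTU
Cost = 1179200/10⁶ × 21.6 = $25.47

25.47 dollars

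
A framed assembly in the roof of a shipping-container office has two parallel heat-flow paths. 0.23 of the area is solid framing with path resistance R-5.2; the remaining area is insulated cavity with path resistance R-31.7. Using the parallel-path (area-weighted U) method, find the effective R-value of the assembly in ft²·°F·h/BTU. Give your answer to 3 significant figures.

U_eff = 0.77/31.7 + 0.23/5.2 = 0.02429 + 0.04423 = 0.06852
R_eff = 1/U_eff = 14.59 ft²·°F·h/BTU

14.6 ft²·°F·h/BTU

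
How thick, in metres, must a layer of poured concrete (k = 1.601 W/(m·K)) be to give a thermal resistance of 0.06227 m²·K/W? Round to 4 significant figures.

0.09969 m

L = R·k = 0.06227 × 1.601 = 0.099694 m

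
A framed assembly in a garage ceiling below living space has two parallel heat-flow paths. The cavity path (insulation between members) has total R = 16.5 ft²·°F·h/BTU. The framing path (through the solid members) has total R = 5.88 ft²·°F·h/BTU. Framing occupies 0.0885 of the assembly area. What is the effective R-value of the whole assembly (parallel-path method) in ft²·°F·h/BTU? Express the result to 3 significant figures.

14.2 ft²·°F·h/BTU

U_eff = 0.9115/16.5 + 0.0885/5.88 = 0.05524 + 0.01505 = 0.07029
R_eff = 1/U_eff = 14.23 ft²·°F·h/BTU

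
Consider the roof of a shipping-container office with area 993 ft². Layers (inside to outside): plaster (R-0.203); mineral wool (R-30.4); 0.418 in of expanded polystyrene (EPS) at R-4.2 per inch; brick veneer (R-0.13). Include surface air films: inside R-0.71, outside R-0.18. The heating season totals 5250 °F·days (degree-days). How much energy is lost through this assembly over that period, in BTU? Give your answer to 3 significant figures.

3750000 BTU

0.418 × 4.2 = 1.756
R_total = 0.71 + 0.203 + 30.4 + 1.756 + 0.13 + 0.18 = 33.38 ft²·°F·h/BTU
E = A × HDD × 24 / R = 993 × 5250 × 24 / 33.38 = 3748000 BTU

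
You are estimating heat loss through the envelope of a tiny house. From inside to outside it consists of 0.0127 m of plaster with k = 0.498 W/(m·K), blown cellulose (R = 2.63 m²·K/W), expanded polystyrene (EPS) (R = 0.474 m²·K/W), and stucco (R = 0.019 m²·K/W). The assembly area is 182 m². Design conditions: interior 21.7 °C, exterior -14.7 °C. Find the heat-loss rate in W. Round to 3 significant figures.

2100 W

0.0127/0.498 = 0.0255
R_total = 0.0255 + 2.63 + 0.474 + 0.019 = 3.149 m²·K/W
Q = A·ΔT/R = 182 × (21.7 − (-14.7)) / 3.149 = 2104 W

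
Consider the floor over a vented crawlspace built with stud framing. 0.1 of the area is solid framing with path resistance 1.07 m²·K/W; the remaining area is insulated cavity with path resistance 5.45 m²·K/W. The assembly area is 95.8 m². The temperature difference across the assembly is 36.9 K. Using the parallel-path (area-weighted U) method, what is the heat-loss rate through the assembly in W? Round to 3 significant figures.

U_eff = 0.9/5.45 + 0.1/1.07 = 0.1651 + 0.09346 = 0.2586
R_eff = 1/U_eff = 3.867 m²·K/W
Q = 95.8 × 36.9 / 3.867 = 914.1 W

914 W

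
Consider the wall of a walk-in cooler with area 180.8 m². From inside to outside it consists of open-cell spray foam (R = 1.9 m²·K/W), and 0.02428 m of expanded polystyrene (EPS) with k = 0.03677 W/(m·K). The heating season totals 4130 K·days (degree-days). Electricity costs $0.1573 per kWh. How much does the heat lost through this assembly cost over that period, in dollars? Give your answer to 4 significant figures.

1101 dollars

0.02428/0.03677 = 0.66032
R_total = 1.9 + 0.66032 = 2.5603 m²·K/W
E = A × HDD × 24 / R / 1000 = 180.8 × 4130 × 24 / 2.5603 / 1000 = 6999.5 kWh
Cost = 6999.5 × 0.1573 = $1101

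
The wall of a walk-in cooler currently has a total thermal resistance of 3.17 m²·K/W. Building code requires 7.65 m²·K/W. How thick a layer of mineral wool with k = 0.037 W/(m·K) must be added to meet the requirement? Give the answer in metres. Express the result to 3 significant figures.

0.166 m

ΔR = 7.65 − 3.17 = 4.48 m²·K/W
L = ΔR × k = 4.48 × 0.037 = 0.1658 m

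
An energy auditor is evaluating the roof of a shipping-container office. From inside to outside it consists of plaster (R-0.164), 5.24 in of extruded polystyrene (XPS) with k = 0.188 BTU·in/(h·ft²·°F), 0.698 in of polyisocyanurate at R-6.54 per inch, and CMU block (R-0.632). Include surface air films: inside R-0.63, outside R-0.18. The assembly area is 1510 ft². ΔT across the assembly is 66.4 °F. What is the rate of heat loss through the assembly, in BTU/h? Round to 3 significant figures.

5.24/0.188 = 27.87
0.698 × 6.54 = 4.565
R_total = 0.63 + 0.164 + 27.87 + 4.565 + 0.632 + 0.18 = 34.04 ft²·°F·h/BTU
Q = A·ΔT/R = 1510 × 66.4 / 34.04 = 2945 BTU/h

2950 BTU/h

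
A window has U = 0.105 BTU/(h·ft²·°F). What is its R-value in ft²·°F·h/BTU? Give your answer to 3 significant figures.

R = 1/U = 1/0.105 = 9.524

9.52 ft²·°F·h/BTU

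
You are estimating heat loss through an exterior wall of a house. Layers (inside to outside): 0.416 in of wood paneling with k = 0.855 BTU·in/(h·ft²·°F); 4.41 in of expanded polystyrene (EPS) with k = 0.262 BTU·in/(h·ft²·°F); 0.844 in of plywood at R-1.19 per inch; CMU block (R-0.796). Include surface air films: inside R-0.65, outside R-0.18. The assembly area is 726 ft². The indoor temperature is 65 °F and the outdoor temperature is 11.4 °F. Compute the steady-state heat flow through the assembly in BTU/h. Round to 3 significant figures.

1950 BTU/h

0.416/0.855 = 0.4865
4.41/0.262 = 16.83
0.844 × 1.19 = 1.004
R_total = 0.65 + 0.4865 + 16.83 + 1.004 + 0.796 + 0.18 = 19.95 ft²·°F·h/BTU
Q = A·ΔT/R = 726 × (65 − 11.4) / 19.95 = 1951 BTU/h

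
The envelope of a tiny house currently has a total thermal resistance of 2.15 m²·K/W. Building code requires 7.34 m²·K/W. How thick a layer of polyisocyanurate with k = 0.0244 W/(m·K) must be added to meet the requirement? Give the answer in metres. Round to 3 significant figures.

0.127 m

ΔR = 7.34 − 2.15 = 5.19 m²·K/W
L = ΔR × k = 5.19 × 0.0244 = 0.1266 m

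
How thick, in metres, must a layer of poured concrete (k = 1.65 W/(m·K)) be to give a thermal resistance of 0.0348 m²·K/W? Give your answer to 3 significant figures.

L = R·k = 0.0348 × 1.65 = 0.05742 m

0.0574 m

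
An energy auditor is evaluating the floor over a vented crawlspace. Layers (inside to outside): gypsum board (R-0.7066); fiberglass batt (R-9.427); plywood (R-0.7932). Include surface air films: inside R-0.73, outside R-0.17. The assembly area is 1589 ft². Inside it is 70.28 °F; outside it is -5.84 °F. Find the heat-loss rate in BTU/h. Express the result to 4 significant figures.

R_total = 0.73 + 0.7066 + 9.427 + 0.7932 + 0.17 = 11.827 ft²·°F·h/BTU
Q = A·ΔT/R = 1589 × (70.28 − (-5.84)) / 11.827 = 10227 BTU/h

10230 BTU/h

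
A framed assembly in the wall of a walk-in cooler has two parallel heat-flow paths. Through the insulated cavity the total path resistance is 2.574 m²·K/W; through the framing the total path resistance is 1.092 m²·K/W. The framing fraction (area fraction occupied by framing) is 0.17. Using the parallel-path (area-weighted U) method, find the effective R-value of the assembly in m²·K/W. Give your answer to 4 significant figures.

2.091 m²·K/W

U_eff = 0.83/2.574 + 0.17/1.092 = 0.32246 + 0.15568 = 0.47813
R_eff = 1/U_eff = 2.0915 m²·K/W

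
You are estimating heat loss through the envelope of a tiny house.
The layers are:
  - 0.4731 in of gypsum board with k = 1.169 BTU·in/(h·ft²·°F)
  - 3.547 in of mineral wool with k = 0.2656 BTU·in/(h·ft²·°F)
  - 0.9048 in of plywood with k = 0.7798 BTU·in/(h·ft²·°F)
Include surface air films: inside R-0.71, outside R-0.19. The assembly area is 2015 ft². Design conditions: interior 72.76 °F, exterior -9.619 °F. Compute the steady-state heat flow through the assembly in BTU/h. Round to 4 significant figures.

0.4731/1.169 = 0.4047
3.547/0.2656 = 13.355
0.9048/0.7798 = 1.1603
R_total = 0.71 + 0.4047 + 13.355 + 1.1603 + 0.19 = 15.82 ft²·°F·h/BTU
Q = A·ΔT/R = 2015 × (72.76 − (-9.619)) / 15.82 = 10493 BTU/h

10490 BTU/h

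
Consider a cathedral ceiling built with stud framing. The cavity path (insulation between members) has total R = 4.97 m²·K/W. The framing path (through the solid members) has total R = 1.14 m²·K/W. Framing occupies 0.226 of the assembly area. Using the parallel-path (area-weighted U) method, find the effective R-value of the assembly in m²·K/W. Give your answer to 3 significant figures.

2.83 m²·K/W

U_eff = 0.774/4.97 + 0.226/1.14 = 0.1557 + 0.1982 = 0.354
R_eff = 1/U_eff = 2.825 m²·K/W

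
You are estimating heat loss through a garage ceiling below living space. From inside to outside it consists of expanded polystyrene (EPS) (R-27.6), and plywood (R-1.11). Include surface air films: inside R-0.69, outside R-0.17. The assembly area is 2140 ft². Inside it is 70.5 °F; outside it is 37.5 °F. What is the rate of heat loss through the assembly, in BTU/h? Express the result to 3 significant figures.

2390 BTU/h

R_total = 0.69 + 27.6 + 1.11 + 0.17 = 29.57 ft²·°F·h/BTU
Q = A·ΔT/R = 2140 × (70.5 − 37.5) / 29.57 = 2388 BTU/h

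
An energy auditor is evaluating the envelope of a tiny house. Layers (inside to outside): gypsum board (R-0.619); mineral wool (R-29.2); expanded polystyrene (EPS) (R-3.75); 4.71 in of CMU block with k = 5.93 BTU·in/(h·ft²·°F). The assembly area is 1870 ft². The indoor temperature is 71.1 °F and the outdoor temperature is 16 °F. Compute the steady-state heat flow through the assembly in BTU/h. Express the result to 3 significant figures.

3000 BTU/h

4.71/5.93 = 0.7943
R_total = 0.619 + 29.2 + 3.75 + 0.7943 = 34.36 ft²·°F·h/BTU
Q = A·ΔT/R = 1870 × (71.1 − 16) / 34.36 = 2998 BTU/h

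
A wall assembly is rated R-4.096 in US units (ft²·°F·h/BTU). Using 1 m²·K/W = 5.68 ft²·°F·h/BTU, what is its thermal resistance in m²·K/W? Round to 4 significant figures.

R_SI = 4.096/5.68 = 0.72113

0.7211 m²·K/W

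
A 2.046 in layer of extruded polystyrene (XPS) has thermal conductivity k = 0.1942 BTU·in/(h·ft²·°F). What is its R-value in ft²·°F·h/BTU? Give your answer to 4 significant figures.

R = L/k = 2.046/0.1942 = 10.536 ft²·°F·h/BTU

10.54 ft²·°F·h/BTU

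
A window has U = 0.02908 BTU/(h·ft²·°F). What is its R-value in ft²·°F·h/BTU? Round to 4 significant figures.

34.39 ft²·°F·h/BTU

R = 1/U = 1/0.02908 = 34.388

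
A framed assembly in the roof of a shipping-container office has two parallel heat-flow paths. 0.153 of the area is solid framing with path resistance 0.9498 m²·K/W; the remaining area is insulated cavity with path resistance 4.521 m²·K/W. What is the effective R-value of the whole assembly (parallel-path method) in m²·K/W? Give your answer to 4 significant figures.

U_eff = 0.847/4.521 + 0.153/0.9498 = 0.18735 + 0.16109 = 0.34843
R_eff = 1/U_eff = 2.87 m²·K/W

2.870 m²·K/W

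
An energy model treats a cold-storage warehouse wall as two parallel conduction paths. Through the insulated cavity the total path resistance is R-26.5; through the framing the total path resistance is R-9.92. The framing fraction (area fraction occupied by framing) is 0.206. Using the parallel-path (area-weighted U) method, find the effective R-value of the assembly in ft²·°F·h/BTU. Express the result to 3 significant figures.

U_eff = 0.794/26.5 + 0.206/9.92 = 0.02996 + 0.02077 = 0.05073
R_eff = 1/U_eff = 19.71 ft²·°F·h/BTU

19.7 ft²·°F·h/BTU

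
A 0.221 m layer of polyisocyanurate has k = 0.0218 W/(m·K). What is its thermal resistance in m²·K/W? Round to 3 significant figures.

R = L/k = 0.221/0.0218 = 10.14 m²·K/W

10.1 m²·K/W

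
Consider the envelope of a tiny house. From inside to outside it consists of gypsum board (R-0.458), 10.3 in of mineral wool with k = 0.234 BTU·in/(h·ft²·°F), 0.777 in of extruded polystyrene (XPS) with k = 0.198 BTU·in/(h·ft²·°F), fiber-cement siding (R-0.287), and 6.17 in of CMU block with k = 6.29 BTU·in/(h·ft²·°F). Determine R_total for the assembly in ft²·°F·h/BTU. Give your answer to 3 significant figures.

10.3/0.234 = 44.02
0.777/0.198 = 3.924
6.17/6.29 = 0.9809
R_total = 0.458 + 44.02 + 3.924 + 0.287 + 0.9809 = 49.67 ft²·°F·h/BTU

49.7 ft²·°F·h/BTU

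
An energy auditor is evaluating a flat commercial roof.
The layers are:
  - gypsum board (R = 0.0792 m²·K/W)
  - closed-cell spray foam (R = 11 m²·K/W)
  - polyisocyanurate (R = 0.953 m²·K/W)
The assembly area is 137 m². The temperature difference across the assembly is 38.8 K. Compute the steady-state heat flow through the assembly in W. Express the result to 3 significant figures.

442 W

R_total = 0.0792 + 11 + 0.953 = 12.03 m²·K/W
Q = A·ΔT/R = 137 × 38.8 / 12.03 = 441.8 W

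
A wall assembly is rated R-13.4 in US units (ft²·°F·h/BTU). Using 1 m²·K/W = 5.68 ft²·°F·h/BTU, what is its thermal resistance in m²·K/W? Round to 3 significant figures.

R_SI = 13.4/5.68 = 2.359

2.36 m²·K/W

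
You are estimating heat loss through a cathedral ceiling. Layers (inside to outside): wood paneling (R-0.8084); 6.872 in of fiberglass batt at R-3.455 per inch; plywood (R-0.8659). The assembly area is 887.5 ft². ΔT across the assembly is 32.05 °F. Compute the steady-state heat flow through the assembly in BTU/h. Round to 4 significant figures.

6.872 × 3.455 = 23.743
R_total = 0.8084 + 23.743 + 0.8659 = 25.417 ft²·°F·h/BTU
Q = A·ΔT/R = 887.5 × 32.05 / 25.417 = 1119.1 BTU/h

1119 BTU/h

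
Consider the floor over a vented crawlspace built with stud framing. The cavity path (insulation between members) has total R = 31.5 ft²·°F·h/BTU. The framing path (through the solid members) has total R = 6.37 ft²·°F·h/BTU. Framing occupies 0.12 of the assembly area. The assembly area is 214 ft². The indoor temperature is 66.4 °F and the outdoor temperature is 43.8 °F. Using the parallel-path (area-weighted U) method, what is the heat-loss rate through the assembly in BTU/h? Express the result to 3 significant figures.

226 BTU/h

U_eff = 0.88/31.5 + 0.12/6.37 = 0.02794 + 0.01884 = 0.04677
R_eff = 1/U_eff = 21.38 ft²·°F·h/BTU
Q = 214 × (66.4 − 43.8) / 21.38 = 226.2 BTU/h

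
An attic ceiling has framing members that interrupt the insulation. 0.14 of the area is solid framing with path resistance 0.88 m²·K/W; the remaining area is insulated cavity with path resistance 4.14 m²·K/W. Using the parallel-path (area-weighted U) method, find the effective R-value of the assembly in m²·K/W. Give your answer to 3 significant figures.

U_eff = 0.86/4.14 + 0.14/0.88 = 0.2077 + 0.1591 = 0.3668
R_eff = 1/U_eff = 2.726 m²·K/W

2.73 m²·K/W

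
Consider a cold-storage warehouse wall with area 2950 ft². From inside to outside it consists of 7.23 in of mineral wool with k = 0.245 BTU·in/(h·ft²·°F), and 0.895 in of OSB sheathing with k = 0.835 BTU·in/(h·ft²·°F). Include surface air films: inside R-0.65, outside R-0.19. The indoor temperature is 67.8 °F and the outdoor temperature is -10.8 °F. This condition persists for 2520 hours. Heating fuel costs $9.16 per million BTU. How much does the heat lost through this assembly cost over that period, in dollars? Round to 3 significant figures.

170 dollars

7.23/0.245 = 29.51
0.895/0.835 = 1.072
R_total = 0.65 + 29.51 + 1.072 + 0.19 = 31.42 ft²·°F·h/BTU
Q = 2950 × (67.8 − (-10.8)) / 31.42 = 7379 BTU/h
E = 7379 × 2520 = 18600000 BTU
Cost = 18600000/10⁶ × 9.16 = $170.3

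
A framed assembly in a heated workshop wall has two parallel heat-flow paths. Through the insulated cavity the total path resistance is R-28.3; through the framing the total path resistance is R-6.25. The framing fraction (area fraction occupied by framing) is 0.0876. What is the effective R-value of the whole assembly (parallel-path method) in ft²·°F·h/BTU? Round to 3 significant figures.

U_eff = 0.9124/28.3 + 0.0876/6.25 = 0.03224 + 0.01402 = 0.04626
R_eff = 1/U_eff = 21.62 ft²·°F·h/BTU

21.6 ft²·°F·h/BTU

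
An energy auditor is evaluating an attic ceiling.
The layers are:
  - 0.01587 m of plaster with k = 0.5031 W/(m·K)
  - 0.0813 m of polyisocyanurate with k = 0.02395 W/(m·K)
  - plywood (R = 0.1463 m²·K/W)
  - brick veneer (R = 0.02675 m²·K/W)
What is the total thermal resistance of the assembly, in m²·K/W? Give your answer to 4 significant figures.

0.01587/0.5031 = 0.031544
0.0813/0.02395 = 3.3946
R_total = 0.031544 + 3.3946 + 0.1463 + 0.02675 = 3.5992 m²·K/W

3.599 m²·K/W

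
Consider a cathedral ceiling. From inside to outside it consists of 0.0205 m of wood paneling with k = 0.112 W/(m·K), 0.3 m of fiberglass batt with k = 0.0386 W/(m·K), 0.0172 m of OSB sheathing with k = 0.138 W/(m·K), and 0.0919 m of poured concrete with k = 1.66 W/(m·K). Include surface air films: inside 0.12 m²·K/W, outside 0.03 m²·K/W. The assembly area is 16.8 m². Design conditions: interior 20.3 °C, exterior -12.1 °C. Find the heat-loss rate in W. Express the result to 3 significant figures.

65.7 W

0.0205/0.112 = 0.183
0.3/0.0386 = 7.772
0.0172/0.138 = 0.1246
0.0919/1.66 = 0.05536
R_total = 0.12 + 0.183 + 7.772 + 0.1246 + 0.05536 + 0.03 = 8.285 m²·K/W
Q = A·ΔT/R = 16.8 × (20.3 − (-12.1)) / 8.285 = 65.7 W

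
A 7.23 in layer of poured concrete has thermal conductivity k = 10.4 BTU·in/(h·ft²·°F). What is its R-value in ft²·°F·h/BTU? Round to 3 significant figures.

R = L/k = 7.23/10.4 = 0.6952 ft²·°F·h/BTU

0.695 ft²·°F·h/BTU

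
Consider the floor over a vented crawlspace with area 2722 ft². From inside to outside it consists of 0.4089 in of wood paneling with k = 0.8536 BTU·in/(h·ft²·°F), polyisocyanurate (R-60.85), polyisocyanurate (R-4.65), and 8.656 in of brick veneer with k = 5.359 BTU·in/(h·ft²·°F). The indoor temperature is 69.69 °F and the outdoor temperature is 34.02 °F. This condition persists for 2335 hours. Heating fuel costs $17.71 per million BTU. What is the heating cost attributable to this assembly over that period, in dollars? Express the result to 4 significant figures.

59.40 dollars

0.4089/0.8536 = 0.47903
8.656/5.359 = 1.6152
R_total = 0.47903 + 60.85 + 4.65 + 1.6152 = 67.594 ft²·°F·h/BTU
Q = 2722 × (69.69 − 34.02) / 67.594 = 1436.4 BTU/h
E = 1436.4 × 2335 = 3354000 BTU
Cost = 3354000/10⁶ × 17.71 = $59.4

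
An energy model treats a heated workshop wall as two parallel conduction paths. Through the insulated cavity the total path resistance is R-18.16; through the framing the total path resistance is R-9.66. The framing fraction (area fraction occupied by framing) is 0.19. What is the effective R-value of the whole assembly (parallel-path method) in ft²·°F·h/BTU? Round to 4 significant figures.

U_eff = 0.81/18.16 + 0.19/9.66 = 0.044604 + 0.019669 = 0.064272
R_eff = 1/U_eff = 15.559 ft²·°F·h/BTU

15.56 ft²·°F·h/BTU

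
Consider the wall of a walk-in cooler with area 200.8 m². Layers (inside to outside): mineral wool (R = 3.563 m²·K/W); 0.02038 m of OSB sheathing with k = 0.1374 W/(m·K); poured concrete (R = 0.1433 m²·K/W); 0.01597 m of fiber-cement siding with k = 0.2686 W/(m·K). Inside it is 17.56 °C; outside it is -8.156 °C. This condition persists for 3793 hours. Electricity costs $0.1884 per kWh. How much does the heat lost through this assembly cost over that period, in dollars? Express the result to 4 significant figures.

0.02038/0.1374 = 0.14833
0.01597/0.2686 = 0.059456
R_total = 3.563 + 0.14833 + 0.1433 + 0.059456 = 3.9141 m²·K/W
Q = 200.8 × (17.56 − (-8.156)) / 3.9141 = 1319.3 W
E = 1319.3 W × 3793 h / 1000 = 5004 kWh
Cost = 5004 × 0.1884 = $942.76

942.8 dollars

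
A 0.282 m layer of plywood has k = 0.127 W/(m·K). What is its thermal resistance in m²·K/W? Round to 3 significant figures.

2.22 m²·K/W

R = L/k = 0.282/0.127 = 2.22 m²·K/W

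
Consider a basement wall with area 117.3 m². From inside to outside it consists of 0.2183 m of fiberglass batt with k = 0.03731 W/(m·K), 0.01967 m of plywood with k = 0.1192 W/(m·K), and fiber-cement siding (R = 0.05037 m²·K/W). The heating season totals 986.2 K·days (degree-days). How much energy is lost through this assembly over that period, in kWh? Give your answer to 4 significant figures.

0.2183/0.03731 = 5.851
0.01967/0.1192 = 0.16502
R_total = 5.851 + 0.16502 + 0.05037 = 6.0664 m²·K/W
E = A × HDD × 24 / R / 1000 = 117.3 × 986.2 × 24 / 6.0664 / 1000 = 457.66 kWh

457.7 kWh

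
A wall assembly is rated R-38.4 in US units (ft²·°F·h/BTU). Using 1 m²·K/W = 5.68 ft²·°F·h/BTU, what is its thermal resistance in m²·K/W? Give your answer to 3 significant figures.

6.76 m²·K/W

R_SI = 38.4/5.68 = 6.761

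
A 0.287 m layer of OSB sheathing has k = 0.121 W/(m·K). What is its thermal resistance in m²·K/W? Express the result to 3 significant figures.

2.37 m²·K/W

R = L/k = 0.287/0.121 = 2.372 m²·K/W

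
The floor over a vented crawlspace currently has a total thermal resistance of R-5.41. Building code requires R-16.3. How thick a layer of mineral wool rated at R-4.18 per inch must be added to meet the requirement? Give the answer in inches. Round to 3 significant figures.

2.61 in

ΔR = 16.3 − 5.41 = 10.89 ft²·°F·h/BTU
L = ΔR / (R/in) = 10.89/4.18 = 2.605 in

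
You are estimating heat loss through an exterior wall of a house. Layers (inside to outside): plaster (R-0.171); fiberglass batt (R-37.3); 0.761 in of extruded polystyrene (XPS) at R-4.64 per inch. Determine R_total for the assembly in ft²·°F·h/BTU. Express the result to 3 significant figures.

0.761 × 4.64 = 3.531
R_total = 0.171 + 37.3 + 3.531 = 41 ft²·°F·h/BTU

41.0 ft²·°F·h/BTU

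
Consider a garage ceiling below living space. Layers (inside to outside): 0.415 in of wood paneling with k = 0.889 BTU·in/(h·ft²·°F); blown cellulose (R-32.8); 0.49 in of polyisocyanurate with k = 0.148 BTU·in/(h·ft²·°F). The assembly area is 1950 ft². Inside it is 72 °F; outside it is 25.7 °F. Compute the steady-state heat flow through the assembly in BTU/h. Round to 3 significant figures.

2470 BTU/h

0.415/0.889 = 0.4668
0.49/0.148 = 3.311
R_total = 0.4668 + 32.8 + 3.311 = 36.58 ft²·°F·h/BTU
Q = A·ΔT/R = 1950 × (72 − 25.7) / 36.58 = 2468 BTU/h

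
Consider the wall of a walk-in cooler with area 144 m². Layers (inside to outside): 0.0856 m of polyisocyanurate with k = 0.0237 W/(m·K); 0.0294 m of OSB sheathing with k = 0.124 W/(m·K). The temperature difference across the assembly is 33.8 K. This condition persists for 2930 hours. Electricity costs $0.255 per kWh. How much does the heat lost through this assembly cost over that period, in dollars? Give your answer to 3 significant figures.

0.0856/0.0237 = 3.612
0.0294/0.124 = 0.2371
R_total = 3.612 + 0.2371 = 3.849 m²·K/W
Q = 144 × 33.8 / 3.849 = 1265 W
E = 1265 W × 2930 h / 1000 = 3705 kWh
Cost = 3705 × 0.255 = $944.8

945 dollars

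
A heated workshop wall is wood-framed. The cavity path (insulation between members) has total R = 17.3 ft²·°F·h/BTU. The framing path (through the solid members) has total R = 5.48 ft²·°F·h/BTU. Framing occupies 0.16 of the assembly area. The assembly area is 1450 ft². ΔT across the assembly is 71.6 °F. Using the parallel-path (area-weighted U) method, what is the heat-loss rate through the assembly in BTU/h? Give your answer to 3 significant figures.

U_eff = 0.84/17.3 + 0.16/5.48 = 0.04855 + 0.0292 = 0.07775
R_eff = 1/U_eff = 12.86 ft²·°F·h/BTU
Q = 1450 × 71.6 / 12.86 = 8072 BTU/h

8070 BTU/h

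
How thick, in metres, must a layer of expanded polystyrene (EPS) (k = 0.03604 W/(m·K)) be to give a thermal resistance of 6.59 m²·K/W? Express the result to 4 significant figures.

L = R·k = 6.59 × 0.03604 = 0.2375 m

0.2375 m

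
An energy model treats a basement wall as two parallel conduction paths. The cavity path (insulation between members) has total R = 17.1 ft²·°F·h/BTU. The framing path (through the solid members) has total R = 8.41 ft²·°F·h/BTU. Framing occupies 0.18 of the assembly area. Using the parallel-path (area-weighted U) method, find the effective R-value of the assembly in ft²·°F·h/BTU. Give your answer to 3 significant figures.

U_eff = 0.82/17.1 + 0.18/8.41 = 0.04795 + 0.0214 = 0.06936
R_eff = 1/U_eff = 14.42 ft²·°F·h/BTU

14.4 ft²·°F·h/BTU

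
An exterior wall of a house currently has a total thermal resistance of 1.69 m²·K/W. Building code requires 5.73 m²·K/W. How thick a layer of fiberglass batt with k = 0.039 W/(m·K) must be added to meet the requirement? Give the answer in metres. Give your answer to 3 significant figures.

ΔR = 5.73 − 1.69 = 4.04 m²·K/W
L = ΔR × k = 4.04 × 0.039 = 0.1576 m

0.158 m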